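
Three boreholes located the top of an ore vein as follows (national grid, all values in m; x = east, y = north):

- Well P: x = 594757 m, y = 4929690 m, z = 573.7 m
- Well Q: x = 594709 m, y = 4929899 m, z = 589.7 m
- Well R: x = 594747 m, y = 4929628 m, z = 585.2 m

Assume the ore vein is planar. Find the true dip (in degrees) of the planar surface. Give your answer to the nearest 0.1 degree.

Two edge vectors: Well P→Well Q = (-48, 209, 16), Well P→Well R = (-10, -62, 11.5).
Normal n = (Well P→Well Q) × (Well P→Well R) = (3395.5, 392, 5066).
So ∂z/∂x = −n_x/n_z = −0.67025 and ∂z/∂y = −n_y/n_z = −0.07738.
Gradient magnitude |∇z| = √(a² + b²) = √(0.44924 + 0.00599) = 0.67470.
True dip = arctan(0.67470) = 34.0°, dipping toward E (azimuth ≈ 083°).

34.0°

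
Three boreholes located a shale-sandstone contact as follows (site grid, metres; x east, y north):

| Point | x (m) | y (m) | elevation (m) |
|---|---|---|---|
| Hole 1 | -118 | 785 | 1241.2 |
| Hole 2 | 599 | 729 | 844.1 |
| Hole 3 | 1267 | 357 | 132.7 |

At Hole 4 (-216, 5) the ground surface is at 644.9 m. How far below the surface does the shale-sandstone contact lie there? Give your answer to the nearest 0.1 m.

190.3 m

Let the plane be z = a·x + b·y + c.
Hole 2−Hole 1: 717a − 56b = −397.1;  Hole 3−Hole 1: 1385a − 428b = −1108.5.
Solving gives a = −0.470455, b = 1.067571.
Then c = 1241.2 − a·-118 − b·785 = 347.64.
At (-216, 5): z_contact = 101.62 + 5.34 + 347.64 = 454.60 m.
Depth below ground = 644.9 − 454.60 = 190.3 m.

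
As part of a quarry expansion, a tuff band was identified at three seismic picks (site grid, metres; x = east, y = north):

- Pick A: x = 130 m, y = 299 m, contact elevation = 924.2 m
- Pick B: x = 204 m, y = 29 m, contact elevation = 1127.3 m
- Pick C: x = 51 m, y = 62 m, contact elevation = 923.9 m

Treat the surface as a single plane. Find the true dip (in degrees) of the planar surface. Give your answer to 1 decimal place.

Two edge vectors: Pick A→Pick B = (74, -270, 203.1), Pick A→Pick C = (-79, -237, -0.3).
Normal n = (Pick A→Pick B) × (Pick A→Pick C) = (48215.7, -16022.7, -38868).
So ∂z/∂x = −n_x/n_z = 1.24050 and ∂z/∂y = −n_y/n_z = −0.41223.
Gradient magnitude |∇z| = √(a² + b²) = √(1.53884 + 0.16994) = 1.30720.
True dip = arctan(1.30720) = 52.6°, dipping toward WNW (azimuth ≈ 288°).

52.6°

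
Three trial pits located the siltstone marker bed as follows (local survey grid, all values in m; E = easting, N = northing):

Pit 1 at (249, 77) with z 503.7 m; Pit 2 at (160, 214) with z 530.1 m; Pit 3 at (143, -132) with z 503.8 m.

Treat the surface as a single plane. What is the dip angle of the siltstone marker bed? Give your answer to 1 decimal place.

10.6°

Two edge vectors: Pit 1→Pit 2 = (-89, 137, 26.4), Pit 1→Pit 3 = (-106, -209, 0.1).
Normal n = (Pit 1→Pit 2) × (Pit 1→Pit 3) = (5531.3, -2789.5, 33123).
So ∂z/∂E = −n_x/n_z = −0.16699 and ∂z/∂N = −n_y/n_z = 0.08422.
Gradient magnitude |∇z| = √(a² + b²) = √(0.02789 + 0.00709) = 0.18703.
True dip = arctan(0.18703) = 10.6°, dipping toward ESE (azimuth ≈ 117°).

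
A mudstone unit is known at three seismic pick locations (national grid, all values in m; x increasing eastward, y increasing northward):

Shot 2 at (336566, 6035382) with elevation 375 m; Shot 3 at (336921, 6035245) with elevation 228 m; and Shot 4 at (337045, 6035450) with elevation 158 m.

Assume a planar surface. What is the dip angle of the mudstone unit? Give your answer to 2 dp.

Two edge vectors: Shot 2→Shot 3 = (355, -137, -147), Shot 2→Shot 4 = (479, 68, -217).
Normal n = (Shot 2→Shot 3) × (Shot 2→Shot 4) = (39725, 6622, 89763).
So ∂z/∂x = −n_x/n_z = −0.44255 and ∂z/∂y = −n_y/n_z = −0.07377.
Gradient magnitude |∇z| = √(a² + b²) = √(0.19585 + 0.00544) = 0.44866.
True dip = arctan(0.44866) = 24.16°, dipping toward E (azimuth ≈ 081°).

24.16°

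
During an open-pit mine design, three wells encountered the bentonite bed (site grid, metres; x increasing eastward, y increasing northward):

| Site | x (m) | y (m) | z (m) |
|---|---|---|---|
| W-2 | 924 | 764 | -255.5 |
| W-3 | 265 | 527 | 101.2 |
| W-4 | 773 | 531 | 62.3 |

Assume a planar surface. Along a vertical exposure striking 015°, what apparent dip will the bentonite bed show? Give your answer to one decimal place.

52.3°

Two edge vectors: W-2→W-3 = (-659, -237, 356.7), W-2→W-4 = (-151, -233, 317.8).
Normal n = (W-2→W-3) × (W-2→W-4) = (7792.5, 155568.5, 117760).
So ∂z/∂x = −n_x/n_z = −0.06617 and ∂z/∂y = −n_y/n_z = −1.32106.
Unit vector along 015° is (sin 15°, cos 15°) = (0.2588, 0.9659).
Slope in that direction = a·(0.2588) + b·(0.9659) = −1.29318.
Apparent dip = arctan|1.29318| = 52.3° (true dip is 52.9°, so apparent ≤ true as expected).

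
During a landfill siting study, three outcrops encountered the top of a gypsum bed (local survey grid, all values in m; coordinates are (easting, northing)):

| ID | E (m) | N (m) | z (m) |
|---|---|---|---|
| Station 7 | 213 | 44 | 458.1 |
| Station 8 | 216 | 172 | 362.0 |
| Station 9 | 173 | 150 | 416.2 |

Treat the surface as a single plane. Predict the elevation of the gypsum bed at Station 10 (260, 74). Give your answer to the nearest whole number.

395 m

Let the plane be z = a·E + b·N + c.
Station 8−Station 7: 3a + 128b = −96.1;  Station 9−Station 7: −40a + 106b = −41.9.
Solving gives a = −0.88698, b = −0.72999.
Then c = 458.1 − a·213 − b·44 = 679.15.
At (260, 74): z = −230.6 − 54.0 + 679.15 = 394.5 m.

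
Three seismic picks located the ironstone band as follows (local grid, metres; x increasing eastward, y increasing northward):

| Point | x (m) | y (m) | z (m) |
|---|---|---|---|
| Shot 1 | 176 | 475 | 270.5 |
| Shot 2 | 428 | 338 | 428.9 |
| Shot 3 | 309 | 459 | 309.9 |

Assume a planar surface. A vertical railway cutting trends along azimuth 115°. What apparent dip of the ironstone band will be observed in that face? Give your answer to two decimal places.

Two edge vectors: Shot 1→Shot 2 = (252, -137, 158.4), Shot 1→Shot 3 = (133, -16, 39.4).
Normal n = (Shot 1→Shot 2) × (Shot 1→Shot 3) = (-2863.4, 11138.4, 14189).
So ∂z/∂x = −n_x/n_z = 0.20180 and ∂z/∂y = −n_y/n_z = −0.78500.
Unit vector along 115° is (sin 115°, cos 115°) = (0.9063, -0.4226).
Slope in that direction = a·(0.9063) + b·(-0.4226) = 0.51465.
Apparent dip = arctan|0.51465| = 27.23° (true dip is 39.0°, so apparent ≤ true as expected).

27.23°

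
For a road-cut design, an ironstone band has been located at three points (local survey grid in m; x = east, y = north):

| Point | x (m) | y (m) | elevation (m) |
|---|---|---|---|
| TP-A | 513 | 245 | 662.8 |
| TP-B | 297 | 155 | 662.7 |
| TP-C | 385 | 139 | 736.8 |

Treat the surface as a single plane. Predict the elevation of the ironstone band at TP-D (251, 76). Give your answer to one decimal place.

Two edge vectors: TP-A→TP-B = (-216, -90, -0.1), TP-A→TP-C = (-128, -106, 74).
Normal n = (TP-A→TP-B) × (TP-A→TP-C) = (-6670.6, 15996.8, 11376).
So ∂z/∂x = −n_x/n_z = 0.58637 and ∂z/∂y = −n_y/n_z = −1.40619.
Intercept c from TP-A: 662.8 − 300.81 + 344.52 = 706.51.
At (251, 76): z = 147.2 − 106.9 + 706.51 = 746.8 m.

746.8 m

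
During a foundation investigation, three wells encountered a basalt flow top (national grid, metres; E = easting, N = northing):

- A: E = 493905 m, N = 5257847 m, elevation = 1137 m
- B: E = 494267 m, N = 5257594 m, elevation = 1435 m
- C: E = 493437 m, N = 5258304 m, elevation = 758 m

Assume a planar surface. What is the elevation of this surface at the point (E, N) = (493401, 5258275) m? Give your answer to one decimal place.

Let the plane be z = a·E + b·N + c.
B−A: 362a − 253b = 298;  C−A: −468a + 457b = −379.
Solving gives a = 0.856878588, b = 0.048182011.
Then c = 1137 − a·493905 − b·5257847 = −675413.26.
At (493401, 5258275): z = 422784.8 + 253354.3 − 675413.26 = 725.8 m.

725.8 m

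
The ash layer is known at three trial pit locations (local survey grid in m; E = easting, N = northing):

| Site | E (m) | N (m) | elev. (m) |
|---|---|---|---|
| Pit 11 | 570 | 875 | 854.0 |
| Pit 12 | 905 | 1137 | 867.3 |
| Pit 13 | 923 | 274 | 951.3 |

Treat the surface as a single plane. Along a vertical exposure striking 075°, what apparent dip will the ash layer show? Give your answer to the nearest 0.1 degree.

Two edge vectors: Pit 11→Pit 12 = (335, 262, 13.3), Pit 11→Pit 13 = (353, -601, 97.3).
Normal n = (Pit 11→Pit 12) × (Pit 11→Pit 13) = (33485.9, -27900.6, -293821).
So ∂z/∂E = −n_x/n_z = 0.11397 and ∂z/∂N = −n_y/n_z = −0.09496.
Unit vector along 075° is (sin 75°, cos 75°) = (0.9659, 0.2588).
Slope in that direction = a·(0.9659) + b·(0.2588) = 0.08551.
Apparent dip = arctan|0.08551| = 4.9° (true dip is 8.4°, so apparent ≤ true as expected).

4.9°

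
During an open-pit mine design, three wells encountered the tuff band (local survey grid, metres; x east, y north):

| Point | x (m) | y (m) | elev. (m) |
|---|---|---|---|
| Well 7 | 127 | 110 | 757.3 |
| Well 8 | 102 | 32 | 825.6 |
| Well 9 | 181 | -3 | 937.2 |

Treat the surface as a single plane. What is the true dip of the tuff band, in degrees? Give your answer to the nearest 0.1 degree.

55.8°

Two edge vectors: Well 7→Well 8 = (-25, -78, 68.3), Well 7→Well 9 = (54, -113, 179.9).
Normal n = (Well 7→Well 8) × (Well 7→Well 9) = (-6314.3, 8185.7, 7037).
So ∂z/∂x = −n_x/n_z = 0.89730 and ∂z/∂y = −n_y/n_z = −1.16324.
Gradient magnitude |∇z| = √(a² + b²) = √(0.80515 + 1.35312) = 1.46910.
True dip = arctan(1.46910) = 55.8°, dipping toward NW (azimuth ≈ 322°).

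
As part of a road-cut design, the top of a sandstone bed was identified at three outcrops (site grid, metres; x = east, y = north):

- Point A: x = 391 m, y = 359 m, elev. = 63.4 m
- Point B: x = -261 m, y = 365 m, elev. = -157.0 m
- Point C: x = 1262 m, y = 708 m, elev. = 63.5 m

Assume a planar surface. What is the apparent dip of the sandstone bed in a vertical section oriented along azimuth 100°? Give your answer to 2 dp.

Two edge vectors: Point A→Point B = (-652, 6, -220.4), Point A→Point C = (871, 349, 0.1).
Normal n = (Point A→Point B) × (Point A→Point C) = (76920.2, -191903.2, -232774).
So ∂z/∂x = −n_x/n_z = 0.33045 and ∂z/∂y = −n_y/n_z = −0.82442.
Unit vector along 100° is (sin 100°, cos 100°) = (0.9848, -0.1736).
Slope in that direction = a·(0.9848) + b·(-0.1736) = 0.46859.
Apparent dip = arctan|0.46859| = 25.11° (true dip is 41.6°, so apparent ≤ true as expected).

25.11°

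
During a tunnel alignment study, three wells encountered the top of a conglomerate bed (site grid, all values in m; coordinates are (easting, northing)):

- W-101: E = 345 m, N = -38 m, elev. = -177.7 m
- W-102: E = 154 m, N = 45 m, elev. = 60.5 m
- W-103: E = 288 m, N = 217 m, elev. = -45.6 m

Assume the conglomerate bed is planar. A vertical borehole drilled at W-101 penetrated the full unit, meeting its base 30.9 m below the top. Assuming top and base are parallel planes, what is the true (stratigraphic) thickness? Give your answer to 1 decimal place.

20.2 m

Let the plane be z = a·E + b·N + c.
W-102−W-101: −191a + 83b = 238.2;  W-103−W-101: −57a + 255b = 132.1.
Solving gives a = −1.13196, b = 0.26501.
|∇z| = √(a²+b²) = 1.16257, so dip δ = arctan(1.16257) = 49.30°.
True thickness = vertical thickness × cos δ = 30.9 × cos 49.30° = 20.2 m.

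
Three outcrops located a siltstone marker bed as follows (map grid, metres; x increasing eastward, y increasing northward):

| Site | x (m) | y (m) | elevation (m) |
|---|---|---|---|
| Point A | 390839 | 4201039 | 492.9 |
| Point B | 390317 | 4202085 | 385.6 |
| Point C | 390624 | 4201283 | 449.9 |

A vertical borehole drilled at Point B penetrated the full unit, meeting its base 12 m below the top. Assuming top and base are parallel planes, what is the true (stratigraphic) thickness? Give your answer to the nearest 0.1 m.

11.8 m

Let the plane be z = a·x + b·y + c.
Point B−Point A: −522a + 1046b = −107.3;  Point C−Point A: −215a + 244b = −43.
Solving gives a = 0.19274, b = −0.00639.
|∇z| = √(a²+b²) = 0.19285, so dip δ = arctan(0.19285) = 10.92°.
True thickness = vertical thickness × cos δ = 12 × cos 10.92° = 11.8 m.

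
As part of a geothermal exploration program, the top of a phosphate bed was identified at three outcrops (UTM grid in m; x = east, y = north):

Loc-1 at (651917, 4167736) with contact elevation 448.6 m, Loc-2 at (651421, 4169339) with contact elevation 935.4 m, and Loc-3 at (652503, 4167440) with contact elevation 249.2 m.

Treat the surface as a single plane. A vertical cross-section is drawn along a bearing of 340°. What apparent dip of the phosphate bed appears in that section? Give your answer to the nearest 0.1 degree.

16.5°

Two edge vectors: Loc-1→Loc-2 = (-496, 1603, 486.8), Loc-1→Loc-3 = (586, -296, -199.4).
Normal n = (Loc-1→Loc-2) × (Loc-1→Loc-3) = (-175545.4, 186362.4, -792542).
So ∂z/∂x = −n_x/n_z = −0.22150 and ∂z/∂y = −n_y/n_z = 0.23515.
Unit vector along 340° is (sin 340°, cos 340°) = (-0.3420, 0.9397).
Slope in that direction = a·(-0.3420) + b·(0.9397) = 0.29672.
Apparent dip = arctan|0.29672| = 16.5° (true dip is 17.9°, so apparent ≤ true as expected).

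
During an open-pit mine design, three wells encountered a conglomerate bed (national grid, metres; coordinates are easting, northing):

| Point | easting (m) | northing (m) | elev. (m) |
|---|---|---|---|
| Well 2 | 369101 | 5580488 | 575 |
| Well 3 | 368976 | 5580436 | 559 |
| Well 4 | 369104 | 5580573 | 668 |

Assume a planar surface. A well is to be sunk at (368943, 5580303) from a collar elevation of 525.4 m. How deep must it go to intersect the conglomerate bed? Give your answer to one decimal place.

102.5 m

Two edge vectors: Well 2→Well 3 = (-125, -52, -16), Well 2→Well 4 = (3, 85, 93).
Normal n = (Well 2→Well 3) × (Well 2→Well 4) = (-3476, 11577, -10469).
So ∂z/∂easting = −n_x/n_z = −0.332027892 and ∂z/∂northing = −n_y/n_z = 1.105836279.
Intercept c from Well 2: 575 + 122551.83 − 6171106.08 = −6047979.26.
At (368943, 5580303): z_contact = −122499.37 + 6170901.50 − 6047979.26 = 422.88 m.
Depth below ground = 525.4 − 422.88 = 102.5 m.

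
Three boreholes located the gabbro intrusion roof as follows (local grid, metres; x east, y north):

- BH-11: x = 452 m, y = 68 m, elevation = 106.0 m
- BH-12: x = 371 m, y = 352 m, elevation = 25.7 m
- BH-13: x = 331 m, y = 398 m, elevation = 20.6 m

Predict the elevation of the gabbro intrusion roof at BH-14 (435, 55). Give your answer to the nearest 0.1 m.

115.8 m

Two edge vectors: BH-11→BH-12 = (-81, 284, -80.3), BH-11→BH-13 = (-121, 330, -85.4).
Normal n = (BH-11→BH-12) × (BH-11→BH-13) = (2245.4, 2798.9, 7634).
So ∂z/∂x = −n_x/n_z = −0.29413 and ∂z/∂y = −n_y/n_z = −0.36664.
Intercept c from BH-11: 106 + 132.95 + 24.93 = 263.88.
At (435, 55): z = −127.9 − 20.2 + 263.88 = 115.8 m.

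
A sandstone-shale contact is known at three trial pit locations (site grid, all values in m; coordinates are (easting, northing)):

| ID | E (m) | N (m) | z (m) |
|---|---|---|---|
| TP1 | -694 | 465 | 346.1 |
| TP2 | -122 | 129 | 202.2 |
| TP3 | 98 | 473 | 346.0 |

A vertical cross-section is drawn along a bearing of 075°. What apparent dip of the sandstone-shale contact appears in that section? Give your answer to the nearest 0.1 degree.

6.0°

Let the plane be z = a·E + b·N + c.
TP2−TP1: 572a − 336b = −143.9;  TP3−TP1: 792a + 8b = −0.1.
Solving gives a = −0.00438, b = 0.42082.
Unit vector along 075° is (sin 75°, cos 75°) = (0.9659, 0.2588).
Slope in that direction = a·(0.9659) + b·(0.2588) = 0.10469.
Apparent dip = arctan|0.10469| = 6.0° (true dip is 22.8°, so apparent ≤ true as expected).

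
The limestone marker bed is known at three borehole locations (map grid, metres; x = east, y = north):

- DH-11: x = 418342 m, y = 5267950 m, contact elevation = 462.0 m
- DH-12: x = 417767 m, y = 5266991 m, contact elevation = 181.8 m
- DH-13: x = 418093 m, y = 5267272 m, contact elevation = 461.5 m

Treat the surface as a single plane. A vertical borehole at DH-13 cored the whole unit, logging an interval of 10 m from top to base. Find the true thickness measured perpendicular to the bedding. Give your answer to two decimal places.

5.99 m

Two edge vectors: DH-11→DH-12 = (-575, -959, -280.2), DH-11→DH-13 = (-249, -678, -0.5).
Normal n = (DH-11→DH-12) × (DH-11→DH-13) = (-189496.1, 69482.3, 151059).
So ∂z/∂x = −n_x/n_z = 1.25445 and ∂z/∂y = −n_y/n_z = −0.45997.
|∇z| = √(a²+b²) = 1.33612, so dip δ = arctan(1.33612) = 53.19°.
True thickness = vertical thickness × cos δ = 10 × cos 53.19° = 5.99 m.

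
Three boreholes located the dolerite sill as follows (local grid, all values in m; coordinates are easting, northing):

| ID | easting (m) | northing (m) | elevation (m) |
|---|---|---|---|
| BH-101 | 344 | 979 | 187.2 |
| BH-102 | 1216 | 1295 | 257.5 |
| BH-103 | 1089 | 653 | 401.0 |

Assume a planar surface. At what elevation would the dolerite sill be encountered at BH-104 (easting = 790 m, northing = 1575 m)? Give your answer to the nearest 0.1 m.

111.1 m

Two edge vectors: BH-101→BH-102 = (872, 316, 70.3), BH-101→BH-103 = (745, -326, 213.8).
Normal n = (BH-101→BH-102) × (BH-101→BH-103) = (90478.6, -134060.1, -519692).
So ∂z/∂easting = −n_x/n_z = 0.174100 and ∂z/∂northing = −n_y/n_z = −0.257961.
Intercept c from BH-101: 187.2 − 59.89 + 252.54 = 379.85.
At (790, 1575): z = 137.5 − 406.3 + 379.85 = 111.1 m.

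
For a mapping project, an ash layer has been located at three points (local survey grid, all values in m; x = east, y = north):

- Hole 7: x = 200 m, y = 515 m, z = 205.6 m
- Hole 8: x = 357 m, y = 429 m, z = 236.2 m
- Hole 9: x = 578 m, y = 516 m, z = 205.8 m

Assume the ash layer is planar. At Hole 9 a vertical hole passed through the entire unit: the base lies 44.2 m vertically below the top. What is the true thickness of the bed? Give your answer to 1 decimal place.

Let the plane be z = a·x + b·y + c.
Hole 8−Hole 7: 157a − 86b = 30.6;  Hole 9−Hole 7: 378a + 1b = 0.2.
Solving gives a = 0.00146, b = −0.35314.
|∇z| = √(a²+b²) = 0.35315, so dip δ = arctan(0.35315) = 19.45°.
True thickness = vertical thickness × cos δ = 44.2 × cos 19.45° = 41.7 m.

41.7 m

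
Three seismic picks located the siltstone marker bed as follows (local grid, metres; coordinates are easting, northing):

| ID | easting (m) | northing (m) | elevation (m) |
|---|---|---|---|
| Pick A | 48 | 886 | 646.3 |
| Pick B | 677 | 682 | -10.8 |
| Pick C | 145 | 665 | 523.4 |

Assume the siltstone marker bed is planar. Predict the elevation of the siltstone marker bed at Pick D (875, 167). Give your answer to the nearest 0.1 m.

-268.9 m

Two edge vectors: Pick A→Pick B = (629, -204, -657.1), Pick A→Pick C = (97, -221, -122.9).
Normal n = (Pick A→Pick B) × (Pick A→Pick C) = (-120147.5, 13565.4, -119221).
So ∂z/∂easting = −n_x/n_z = −1.00777 and ∂z/∂northing = −n_y/n_z = 0.11378.
Intercept c from Pick A: 646.3 + 48.37 − 100.81 = 593.86.
At (875, 167): z = −881.8 + 19.0 + 593.86 = -268.9 m.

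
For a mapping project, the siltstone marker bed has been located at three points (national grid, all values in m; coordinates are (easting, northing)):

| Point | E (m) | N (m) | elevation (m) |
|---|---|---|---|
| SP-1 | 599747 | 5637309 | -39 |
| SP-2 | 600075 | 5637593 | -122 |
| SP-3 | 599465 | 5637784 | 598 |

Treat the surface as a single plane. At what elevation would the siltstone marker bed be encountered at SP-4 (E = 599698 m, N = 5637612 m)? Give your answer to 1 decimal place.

Two edge vectors: SP-1→SP-2 = (328, 284, -83), SP-1→SP-3 = (-282, 475, 637).
Normal n = (SP-1→SP-2) × (SP-1→SP-3) = (220333, -185530, 235888).
So ∂z/∂E = −n_x/n_z = −0.934057688 and ∂z/∂N = −n_y/n_z = 0.786517330.
Intercept c from SP-1: -39 + 560198.30 − 4433841.22 = −3873681.93.
At (599698, 5637612): z = −560152.5 + 4434079.5 − 3873681.93 = 245.1 m.

245.1 m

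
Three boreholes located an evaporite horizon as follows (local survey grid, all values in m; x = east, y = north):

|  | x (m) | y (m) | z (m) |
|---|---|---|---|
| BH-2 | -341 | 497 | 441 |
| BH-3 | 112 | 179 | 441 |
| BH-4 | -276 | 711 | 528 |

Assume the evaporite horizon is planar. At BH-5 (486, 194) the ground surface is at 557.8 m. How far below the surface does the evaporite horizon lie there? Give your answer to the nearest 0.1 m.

Two edge vectors: BH-2→BH-3 = (453, -318, 0), BH-2→BH-4 = (65, 214, 87).
Normal n = (BH-2→BH-3) × (BH-2→BH-4) = (-27666, -39411, 117612).
So ∂z/∂x = −n_x/n_z = 0.23523 and ∂z/∂y = −n_y/n_z = 0.33509.
Intercept c from BH-2: 441 + 80.21 − 166.54 = 354.67.
At (486, 194): z_contact = 114.32 + 65.01 + 354.67 = 534.00 m.
Depth below ground = 557.8 − 534.00 = 23.8 m.

23.8 m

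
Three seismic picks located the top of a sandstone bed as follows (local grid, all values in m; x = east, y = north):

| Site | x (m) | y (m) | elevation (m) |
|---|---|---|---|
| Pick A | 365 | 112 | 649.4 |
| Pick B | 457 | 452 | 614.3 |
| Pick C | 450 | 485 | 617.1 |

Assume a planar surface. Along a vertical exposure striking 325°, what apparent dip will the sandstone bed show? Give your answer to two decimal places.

12.70°

Two edge vectors: Pick A→Pick B = (92, 340, -35.1), Pick A→Pick C = (85, 373, -32.3).
Normal n = (Pick A→Pick B) × (Pick A→Pick C) = (2110.3, -11.9, 5416).
So ∂z/∂x = −n_x/n_z = −0.38964 and ∂z/∂y = −n_y/n_z = 0.00220.
Unit vector along 325° is (sin 325°, cos 325°) = (-0.5736, 0.8192).
Slope in that direction = a·(-0.5736) + b·(0.8192) = 0.22529.
Apparent dip = arctan|0.22529| = 12.70° (true dip is 21.3°, so apparent ≤ true as expected).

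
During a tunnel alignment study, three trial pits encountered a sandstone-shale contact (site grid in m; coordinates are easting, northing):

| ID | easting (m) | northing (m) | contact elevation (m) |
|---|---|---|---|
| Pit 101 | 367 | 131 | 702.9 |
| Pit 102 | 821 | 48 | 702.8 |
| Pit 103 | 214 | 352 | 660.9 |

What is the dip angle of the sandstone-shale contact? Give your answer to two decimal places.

Two edge vectors: Pit 101→Pit 102 = (454, -83, -0.1), Pit 101→Pit 103 = (-153, 221, -42).
Normal n = (Pit 101→Pit 102) × (Pit 101→Pit 103) = (3508.1, 19083.3, 87635).
So ∂z/∂easting = −n_x/n_z = −0.04003 and ∂z/∂northing = −n_y/n_z = −0.21776.
Gradient magnitude |∇z| = √(a² + b²) = √(0.00160 + 0.04742) = 0.22141.
True dip = arctan(0.22141) = 12.48°, dipping toward N (azimuth ≈ 010°).

12.48°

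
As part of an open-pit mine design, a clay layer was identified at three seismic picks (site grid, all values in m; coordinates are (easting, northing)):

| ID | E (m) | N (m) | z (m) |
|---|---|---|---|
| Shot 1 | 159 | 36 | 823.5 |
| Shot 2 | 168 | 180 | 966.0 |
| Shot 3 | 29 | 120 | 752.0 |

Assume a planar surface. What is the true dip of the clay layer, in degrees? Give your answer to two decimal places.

Let the plane be z = a·E + b·N + c.
Shot 2−Shot 1: 9a + 144b = 142.5;  Shot 3−Shot 1: −130a + 84b = −71.5.
Solving gives a = 1.14325, b = 0.91813.
Gradient magnitude |∇z| = √(a² + b²) = √(1.30703 + 0.84296) = 1.46628.
True dip = arctan(1.46628) = 55.71°, dipping toward SW (azimuth ≈ 231°).

55.71°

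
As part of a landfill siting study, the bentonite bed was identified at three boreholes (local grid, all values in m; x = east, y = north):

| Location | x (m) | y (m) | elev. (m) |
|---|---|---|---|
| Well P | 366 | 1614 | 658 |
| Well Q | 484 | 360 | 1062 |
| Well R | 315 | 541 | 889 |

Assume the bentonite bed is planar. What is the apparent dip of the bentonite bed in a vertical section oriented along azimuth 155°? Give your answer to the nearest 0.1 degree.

28.7°

Let the plane be z = a·x + b·y + c.
Well Q−Well P: 118a − 1254b = 404;  Well R−Well P: −51a − 1073b = 231.
Solving gives a = 0.75468, b = −0.25115.
Unit vector along 155° is (sin 155°, cos 155°) = (0.4226, -0.9063).
Slope in that direction = a·(0.4226) + b·(-0.9063) = 0.54657.
Apparent dip = arctan|0.54657| = 28.7° (true dip is 38.5°, so apparent ≤ true as expected).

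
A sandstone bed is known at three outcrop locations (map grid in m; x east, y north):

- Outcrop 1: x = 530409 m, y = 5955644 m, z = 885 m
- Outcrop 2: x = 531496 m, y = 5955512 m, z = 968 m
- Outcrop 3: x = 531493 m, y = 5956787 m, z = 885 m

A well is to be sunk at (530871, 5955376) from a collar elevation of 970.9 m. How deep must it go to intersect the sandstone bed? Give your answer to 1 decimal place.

Let the plane be z = a·x + b·y + c.
Outcrop 2−Outcrop 1: 1087a − 132b = 83;  Outcrop 3−Outcrop 1: 1084a + 1143b = 0.
Solving gives a = 0.068471320, b = −0.064936930.
Then c = 885 − a·530409 − b·5955644 = 351308.43.
At (530871, 5955376): z_contact = 36349.44 − 386723.84 + 351308.43 = 934.04 m.
Depth below ground = 970.9 − 934.04 = 36.9 m.

36.9 m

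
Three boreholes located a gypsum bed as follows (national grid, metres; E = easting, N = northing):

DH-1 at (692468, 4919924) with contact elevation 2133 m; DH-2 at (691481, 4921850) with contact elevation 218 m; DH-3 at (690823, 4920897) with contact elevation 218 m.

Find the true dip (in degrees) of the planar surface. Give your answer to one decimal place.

Two edge vectors: DH-1→DH-2 = (-987, 1926, -1915), DH-1→DH-3 = (-1645, 973, -1915).
Normal n = (DH-1→DH-2) × (DH-1→DH-3) = (-1824995, 1260070, 2207919).
So ∂z/∂E = −n_x/n_z = 0.82657 and ∂z/∂N = −n_y/n_z = −0.57070.
Gradient magnitude |∇z| = √(a² + b²) = √(0.68321 + 0.32570) = 1.00445.
True dip = arctan(1.00445) = 45.1°, dipping toward NW (azimuth ≈ 305°).

45.1°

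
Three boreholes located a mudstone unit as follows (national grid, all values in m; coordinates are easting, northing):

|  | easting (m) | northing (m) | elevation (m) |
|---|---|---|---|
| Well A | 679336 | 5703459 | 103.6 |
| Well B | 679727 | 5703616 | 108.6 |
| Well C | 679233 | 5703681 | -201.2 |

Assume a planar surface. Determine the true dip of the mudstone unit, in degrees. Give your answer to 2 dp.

51.26°

Let the plane be z = a·easting + b·northing + c.
Well B−Well A: 391a + 157b = 5;  Well C−Well A: −103a + 222b = −304.8.
Solving gives a = 0.47550, b = −1.15236.
Gradient magnitude |∇z| = √(a² + b²) = √(0.22610 + 1.32793) = 1.24661.
True dip = arctan(1.24661) = 51.26°, dipping toward NNW (azimuth ≈ 338°).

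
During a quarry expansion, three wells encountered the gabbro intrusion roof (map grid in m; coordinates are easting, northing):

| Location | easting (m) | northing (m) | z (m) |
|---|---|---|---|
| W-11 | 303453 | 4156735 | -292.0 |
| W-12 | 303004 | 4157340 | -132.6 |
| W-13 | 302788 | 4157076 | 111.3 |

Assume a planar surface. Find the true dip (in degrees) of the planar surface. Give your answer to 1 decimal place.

39.3°

Two edge vectors: W-11→W-12 = (-449, 605, 159.4), W-11→W-13 = (-665, 341, 403.3).
Normal n = (W-11→W-12) × (W-11→W-13) = (189641.1, 75080.7, 249216).
So ∂z/∂easting = −n_x/n_z = −0.76095 and ∂z/∂northing = −n_y/n_z = −0.30127.
Gradient magnitude |∇z| = √(a² + b²) = √(0.57905 + 0.09076) = 0.81842.
True dip = arctan(0.81842) = 39.3°, dipping toward ENE (azimuth ≈ 068°).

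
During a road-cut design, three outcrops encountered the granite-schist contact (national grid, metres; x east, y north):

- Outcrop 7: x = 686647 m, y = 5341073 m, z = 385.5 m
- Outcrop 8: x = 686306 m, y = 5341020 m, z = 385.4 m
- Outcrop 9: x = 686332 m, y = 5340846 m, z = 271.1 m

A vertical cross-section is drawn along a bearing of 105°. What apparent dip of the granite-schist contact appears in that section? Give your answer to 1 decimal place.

Let the plane be z = a·x + b·y + c.
Outcrop 8−Outcrop 7: −341a − 53b = −0.1;  Outcrop 9−Outcrop 7: −315a − 227b = −114.4.
Solving gives a = −0.09949, b = 0.64203.
Unit vector along 105° is (sin 105°, cos 105°) = (0.9659, -0.2588).
Slope in that direction = a·(0.9659) + b·(-0.2588) = −0.26227.
Apparent dip = arctan|0.26227| = 14.7° (true dip is 33.0°, so apparent ≤ true as expected).

14.7°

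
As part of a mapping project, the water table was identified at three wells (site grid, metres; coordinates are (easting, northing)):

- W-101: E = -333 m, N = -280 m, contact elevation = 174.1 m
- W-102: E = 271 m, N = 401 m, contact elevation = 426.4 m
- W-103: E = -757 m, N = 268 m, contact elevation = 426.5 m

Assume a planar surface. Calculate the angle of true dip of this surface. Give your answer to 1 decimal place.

22.9°

Let the plane be z = a·E + b·N + c.
W-102−W-101: 604a + 681b = 252.3;  W-103−W-101: −424a + 548b = 252.4.
Solving gives a = −0.05426, b = 0.41861.
Gradient magnitude |∇z| = √(a² + b²) = √(0.00294 + 0.17523) = 0.42211.
True dip = arctan(0.42211) = 22.9°, dipping toward S (azimuth ≈ 173°).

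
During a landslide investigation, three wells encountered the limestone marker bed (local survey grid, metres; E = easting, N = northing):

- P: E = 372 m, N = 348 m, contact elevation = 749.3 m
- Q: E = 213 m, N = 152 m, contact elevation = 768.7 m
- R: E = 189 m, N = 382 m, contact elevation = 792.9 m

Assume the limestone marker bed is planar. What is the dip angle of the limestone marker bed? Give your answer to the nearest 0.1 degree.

Let the plane be z = a·E + b·N + c.
Q−P: −159a − 196b = 19.4;  R−P: −183a + 34b = 43.6.
Solving gives a = −0.22303, b = 0.08195.
Gradient magnitude |∇z| = √(a² + b²) = √(0.04974 + 0.00671) = 0.23760.
True dip = arctan(0.23760) = 13.4°, dipping toward ESE (azimuth ≈ 110°).

13.4°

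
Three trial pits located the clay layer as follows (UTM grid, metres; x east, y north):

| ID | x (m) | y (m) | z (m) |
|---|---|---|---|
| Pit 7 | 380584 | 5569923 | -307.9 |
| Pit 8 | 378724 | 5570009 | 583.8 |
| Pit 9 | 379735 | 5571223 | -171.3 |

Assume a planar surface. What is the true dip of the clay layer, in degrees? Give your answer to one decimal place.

28.1°

Two edge vectors: Pit 7→Pit 8 = (-1860, 86, 891.7), Pit 7→Pit 9 = (-849, 1300, 136.6).
Normal n = (Pit 7→Pit 8) × (Pit 7→Pit 9) = (-1147462.4, -502977.3, -2344986).
So ∂z/∂x = −n_x/n_z = −0.48933 and ∂z/∂y = −n_y/n_z = −0.21449.
Gradient magnitude |∇z| = √(a² + b²) = √(0.23944 + 0.04601) = 0.53427.
True dip = arctan(0.53427) = 28.1°, dipping toward ENE (azimuth ≈ 066°).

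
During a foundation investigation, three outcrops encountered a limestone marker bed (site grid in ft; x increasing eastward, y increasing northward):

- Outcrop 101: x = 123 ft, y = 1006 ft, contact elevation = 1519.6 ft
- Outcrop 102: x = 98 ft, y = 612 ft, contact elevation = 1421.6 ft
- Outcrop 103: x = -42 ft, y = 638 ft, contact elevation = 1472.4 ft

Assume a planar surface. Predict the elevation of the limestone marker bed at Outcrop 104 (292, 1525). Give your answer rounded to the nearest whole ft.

Two edge vectors: Outcrop 101→Outcrop 102 = (-25, -394, -98), Outcrop 101→Outcrop 103 = (-165, -368, -47.2).
Normal n = (Outcrop 101→Outcrop 102) × (Outcrop 101→Outcrop 103) = (-17467.2, 14990, -55810).
So ∂z/∂x = −n_x/n_z = −0.31298 and ∂z/∂y = −n_y/n_z = 0.26859.
Intercept c from Outcrop 101: 1519.6 + 38.50 − 270.20 = 1287.89.
At (292, 1525): z = −91.4 + 409.6 + 1287.89 = 1606.1 ft.

1606 ft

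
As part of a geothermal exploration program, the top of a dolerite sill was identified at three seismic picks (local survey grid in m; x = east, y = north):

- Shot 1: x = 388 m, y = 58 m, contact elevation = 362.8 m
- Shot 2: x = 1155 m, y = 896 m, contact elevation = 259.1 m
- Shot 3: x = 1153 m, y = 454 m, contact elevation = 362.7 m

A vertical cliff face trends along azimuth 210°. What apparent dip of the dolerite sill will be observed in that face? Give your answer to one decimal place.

8.1°

Two edge vectors: Shot 1→Shot 2 = (767, 838, -103.7), Shot 1→Shot 3 = (765, 396, -0.1).
Normal n = (Shot 1→Shot 2) × (Shot 1→Shot 3) = (40981.4, -79253.8, -337338).
So ∂z/∂x = −n_x/n_z = 0.12148 and ∂z/∂y = −n_y/n_z = −0.23494.
Unit vector along 210° is (sin 210°, cos 210°) = (-0.5000, -0.8660).
Slope in that direction = a·(-0.5000) + b·(-0.8660) = 0.14272.
Apparent dip = arctan|0.14272| = 8.1° (true dip is 14.8°, so apparent ≤ true as expected).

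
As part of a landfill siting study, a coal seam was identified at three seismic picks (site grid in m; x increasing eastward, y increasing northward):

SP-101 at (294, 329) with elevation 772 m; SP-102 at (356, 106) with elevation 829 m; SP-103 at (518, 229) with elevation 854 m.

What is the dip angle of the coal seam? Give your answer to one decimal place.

Two edge vectors: SP-101→SP-102 = (62, -223, 57), SP-101→SP-103 = (224, -100, 82).
Normal n = (SP-101→SP-102) × (SP-101→SP-103) = (-12586, 7684, 43752).
So ∂z/∂x = −n_x/n_z = 0.28767 and ∂z/∂y = −n_y/n_z = −0.17563.
Gradient magnitude |∇z| = √(a² + b²) = √(0.08275 + 0.03084) = 0.33704.
True dip = arctan(0.33704) = 18.6°, dipping toward WNW (azimuth ≈ 301°).

18.6°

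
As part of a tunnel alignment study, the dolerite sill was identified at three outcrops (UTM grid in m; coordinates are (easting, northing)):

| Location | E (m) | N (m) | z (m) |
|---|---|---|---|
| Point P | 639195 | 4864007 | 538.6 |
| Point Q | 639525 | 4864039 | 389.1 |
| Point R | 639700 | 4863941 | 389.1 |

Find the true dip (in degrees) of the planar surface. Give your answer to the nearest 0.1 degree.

38.3°

Two edge vectors: Point P→Point Q = (330, 32, -149.5), Point P→Point R = (505, -66, -149.5).
Normal n = (Point P→Point Q) × (Point P→Point R) = (-14651, -26162.5, -37940).
So ∂z/∂E = −n_x/n_z = −0.38616 and ∂z/∂N = −n_y/n_z = −0.68958.
Gradient magnitude |∇z| = √(a² + b²) = √(0.14912 + 0.47551) = 0.79034.
True dip = arctan(0.79034) = 38.3°, dipping toward NNE (azimuth ≈ 029°).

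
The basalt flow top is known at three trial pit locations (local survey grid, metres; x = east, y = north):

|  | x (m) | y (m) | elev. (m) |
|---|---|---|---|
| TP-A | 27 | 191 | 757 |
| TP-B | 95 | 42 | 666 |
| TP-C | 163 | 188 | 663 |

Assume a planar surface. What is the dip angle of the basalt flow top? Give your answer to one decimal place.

36.8°

Let the plane be z = a·x + b·y + c.
TP-B−TP-A: 68a − 149b = −91;  TP-C−TP-A: 136a − 3b = −94.
Solving gives a = −0.68460, b = 0.29831.
Gradient magnitude |∇z| = √(a² + b²) = √(0.46867 + 0.08899) = 0.74676.
True dip = arctan(0.74676) = 36.8°, dipping toward ESE (azimuth ≈ 114°).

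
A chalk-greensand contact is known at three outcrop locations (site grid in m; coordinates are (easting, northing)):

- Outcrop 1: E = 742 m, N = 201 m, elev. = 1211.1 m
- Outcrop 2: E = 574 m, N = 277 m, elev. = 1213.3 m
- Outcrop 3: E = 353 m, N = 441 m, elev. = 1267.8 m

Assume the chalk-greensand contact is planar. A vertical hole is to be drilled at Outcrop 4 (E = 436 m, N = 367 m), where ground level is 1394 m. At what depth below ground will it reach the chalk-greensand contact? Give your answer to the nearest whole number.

Two edge vectors: Outcrop 1→Outcrop 2 = (-168, 76, 2.2), Outcrop 1→Outcrop 3 = (-389, 240, 56.7).
Normal n = (Outcrop 1→Outcrop 2) × (Outcrop 1→Outcrop 3) = (3781.2, 8669.8, -10756).
So ∂z/∂E = −n_x/n_z = 0.35154 and ∂z/∂N = −n_y/n_z = 0.80604.
Intercept c from Outcrop 1: 1211.1 − 260.85 − 162.01 = 788.24.
At (436, 367): z_contact = 153.3 + 295.8 + 788.24 = 1237.3 m.
Depth below ground = 1394 − 1237.3 = 157 m.

157 m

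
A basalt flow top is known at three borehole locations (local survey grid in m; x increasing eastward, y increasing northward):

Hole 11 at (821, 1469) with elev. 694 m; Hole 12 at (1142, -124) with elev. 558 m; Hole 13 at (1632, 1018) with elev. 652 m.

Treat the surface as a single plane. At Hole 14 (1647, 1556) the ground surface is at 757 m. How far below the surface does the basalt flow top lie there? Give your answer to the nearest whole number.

60 m

Two edge vectors: Hole 11→Hole 12 = (321, -1593, -136), Hole 11→Hole 13 = (811, -451, -42).
Normal n = (Hole 11→Hole 12) × (Hole 11→Hole 13) = (5570, -96814, 1147152).
So ∂z/∂x = −n_x/n_z = −0.00486 and ∂z/∂y = −n_y/n_z = 0.08440.
Intercept c from Hole 11: 694 + 3.99 − 123.98 = 574.01.
At (1647, 1556): z_contact = −8.0 + 131.3 + 574.01 = 697.3 m.
Depth below ground = 757 − 697.3 = 60 m.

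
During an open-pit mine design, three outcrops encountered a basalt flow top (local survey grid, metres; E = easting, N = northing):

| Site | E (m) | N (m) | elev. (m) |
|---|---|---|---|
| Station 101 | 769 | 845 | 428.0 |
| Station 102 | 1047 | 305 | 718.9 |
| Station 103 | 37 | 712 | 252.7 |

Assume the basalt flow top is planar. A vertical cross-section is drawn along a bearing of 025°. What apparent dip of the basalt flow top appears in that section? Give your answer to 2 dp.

12.07°

Two edge vectors: Station 101→Station 102 = (278, -540, 290.9), Station 101→Station 103 = (-732, -133, -175.3).
Normal n = (Station 101→Station 102) × (Station 101→Station 103) = (133351.7, -164205.4, -432254).
So ∂z/∂E = −n_x/n_z = 0.30850 and ∂z/∂N = −n_y/n_z = −0.37988.
Unit vector along 025° is (sin 25°, cos 25°) = (0.4226, 0.9063).
Slope in that direction = a·(0.4226) + b·(0.9063) = −0.21391.
Apparent dip = arctan|0.21391| = 12.07° (true dip is 26.1°, so apparent ≤ true as expected).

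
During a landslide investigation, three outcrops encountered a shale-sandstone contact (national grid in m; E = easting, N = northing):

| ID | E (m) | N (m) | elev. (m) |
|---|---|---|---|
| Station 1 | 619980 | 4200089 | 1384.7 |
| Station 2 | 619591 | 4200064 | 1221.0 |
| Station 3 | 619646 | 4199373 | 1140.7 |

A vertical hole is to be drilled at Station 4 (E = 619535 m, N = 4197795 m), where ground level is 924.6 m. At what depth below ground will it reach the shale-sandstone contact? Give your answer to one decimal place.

Two edge vectors: Station 1→Station 2 = (-389, -25, -163.7), Station 1→Station 3 = (-334, -716, -244).
Normal n = (Station 1→Station 2) × (Station 1→Station 3) = (-111109.2, -40240.2, 270174).
So ∂z/∂E = −n_x/n_z = 0.411250527 and ∂z/∂N = −n_y/n_z = 0.148941793.
Intercept c from Station 1: 1384.7 − 254967.10 − 625568.79 = −879151.19.
At (619535, 4197795): z_contact = 254784.10 + 625227.11 − 879151.19 = 860.02 m.
Depth below ground = 924.6 − 860.02 = 64.6 m.

64.6 m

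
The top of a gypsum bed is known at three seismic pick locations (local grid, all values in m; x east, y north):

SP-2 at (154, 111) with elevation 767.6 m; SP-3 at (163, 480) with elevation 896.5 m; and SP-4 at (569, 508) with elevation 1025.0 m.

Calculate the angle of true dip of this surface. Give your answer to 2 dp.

Two edge vectors: SP-2→SP-3 = (9, 369, 128.9), SP-2→SP-4 = (415, 397, 257.4).
Normal n = (SP-2→SP-3) × (SP-2→SP-4) = (43807.3, 51176.9, -149562).
So ∂z/∂x = −n_x/n_z = 0.29290 and ∂z/∂y = −n_y/n_z = 0.34218.
Gradient magnitude |∇z| = √(a² + b²) = √(0.08579 + 0.11709) = 0.45042.
True dip = arctan(0.45042) = 24.25°, dipping toward SW (azimuth ≈ 221°).

24.25°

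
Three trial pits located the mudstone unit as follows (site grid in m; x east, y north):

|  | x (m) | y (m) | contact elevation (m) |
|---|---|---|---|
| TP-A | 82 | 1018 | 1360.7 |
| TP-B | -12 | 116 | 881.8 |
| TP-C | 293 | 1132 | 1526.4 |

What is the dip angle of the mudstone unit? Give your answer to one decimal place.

Let the plane be z = a·x + b·y + c.
TP-B−TP-A: −94a − 902b = −478.9;  TP-C−TP-A: 211a + 114b = 165.7.
Solving gives a = 0.52819, b = 0.47589.
Gradient magnitude |∇z| = √(a² + b²) = √(0.27899 + 0.22647) = 0.71095.
True dip = arctan(0.71095) = 35.4°, dipping toward SW (azimuth ≈ 228°).

35.4°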